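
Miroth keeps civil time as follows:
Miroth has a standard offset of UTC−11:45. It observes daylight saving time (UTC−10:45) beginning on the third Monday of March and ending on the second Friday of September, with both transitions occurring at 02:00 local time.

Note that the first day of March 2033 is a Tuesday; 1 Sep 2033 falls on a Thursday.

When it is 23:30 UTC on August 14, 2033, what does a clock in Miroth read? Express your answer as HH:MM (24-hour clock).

1 March 2033 is a Tuesday, so the first Monday is March 7 and the third is March 21.
1 September 2033 is a Thursday, so the first Friday is September 2 and the second is September 9.
At the standard offset (UTC−11:45), 23:30 UTC − 11h45m = 11:45 Miroth standard time.
Daylight saving runs 21 March – 9 September; the standard-time date in Miroth, August 14, 2033, is inside that window, so Miroth is at UTC−10:45.
23:30 UTC − 10h45m = 12:45 local.

12:45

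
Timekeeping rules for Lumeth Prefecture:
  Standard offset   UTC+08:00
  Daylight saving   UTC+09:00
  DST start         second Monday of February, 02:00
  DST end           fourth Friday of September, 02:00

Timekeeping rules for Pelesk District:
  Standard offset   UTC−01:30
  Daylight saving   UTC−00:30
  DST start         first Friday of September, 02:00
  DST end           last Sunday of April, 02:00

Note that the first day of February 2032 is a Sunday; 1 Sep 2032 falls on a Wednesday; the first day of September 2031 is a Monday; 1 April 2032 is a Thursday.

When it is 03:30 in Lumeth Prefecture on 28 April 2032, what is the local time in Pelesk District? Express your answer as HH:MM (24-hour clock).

1 February 2032 is a Sunday, so the first Monday is February 2 and the second is February 9.
1 September 2032 is a Wednesday, so the first Friday is September 3 and the fourth is September 24.
28 April 2032 lies within the daylight-saving period (9 February – 24 September), so Lumeth Prefecture is on daylight time, UTC+09:00.
03:30 Lumeth Prefecture − 9h = 18:30 UTC (rolling into the previous day, 27 April 2032).
1 September 2031 is a Monday, so the first Friday is September 5.
1 April 2032 is a Thursday, so Sundays fall on 4, 11, 18, 25; the last is April 25.
At the standard offset (UTC−01:30), 18:30 UTC − 1h30m = 17:00 Pelesk District standard time.
The standard-time date in Pelesk District, 27 April 2032, is outside the daylight-saving period (5 September 2031 – 25 April 2032), so Pelesk District is on standard time, UTC−01:30.
18:30 UTC − 1h30m = 17:00 Pelesk District.

17:00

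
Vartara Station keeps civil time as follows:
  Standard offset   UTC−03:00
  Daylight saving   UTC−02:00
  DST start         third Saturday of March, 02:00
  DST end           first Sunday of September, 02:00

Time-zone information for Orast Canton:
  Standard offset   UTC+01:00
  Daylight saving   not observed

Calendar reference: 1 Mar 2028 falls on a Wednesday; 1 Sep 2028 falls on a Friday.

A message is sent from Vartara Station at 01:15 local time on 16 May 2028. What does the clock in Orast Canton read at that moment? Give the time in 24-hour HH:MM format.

1 March 2028 is a Wednesday, so the first Saturday is March 4 and the third is March 18.
1 September 2028 is a Friday, so the first Sunday is September 3.
Daylight saving runs 18 March – 3 September; 16 May 2028 is inside that window, so Vartara Station is at UTC−02:00.
01:15 Vartara Station + 2h = 03:15 UTC.
Orast Canton stays on UTC+01:00 all year.
03:15 UTC + 1h = 04:15 Orast Canton.

04:15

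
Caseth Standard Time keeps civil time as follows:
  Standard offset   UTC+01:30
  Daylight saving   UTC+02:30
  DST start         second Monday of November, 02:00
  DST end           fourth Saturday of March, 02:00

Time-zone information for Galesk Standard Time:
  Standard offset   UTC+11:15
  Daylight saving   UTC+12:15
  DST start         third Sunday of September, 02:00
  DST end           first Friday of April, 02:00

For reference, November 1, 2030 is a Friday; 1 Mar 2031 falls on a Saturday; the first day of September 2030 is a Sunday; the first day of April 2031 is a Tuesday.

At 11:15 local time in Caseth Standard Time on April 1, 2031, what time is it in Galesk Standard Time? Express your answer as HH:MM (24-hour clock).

22:00

1 November 2030 is a Friday, so the first Monday is November 4 and the second is November 11.
1 March 2031 is a Saturday, so the first Saturday is March 1 and the fourth is March 22.
April 1, 2031 does not fall between 11 November 2030 and 22 March 2031, so daylight saving is not in effect and Caseth Standard Time is at UTC+01:30.
11:15 Caseth Standard Time − 1h30m = 09:45 UTC.
1 September 2030 is a Sunday, so the first Sunday is September 1 and the third is September 15.
1 April 2031 is a Tuesday, so the first Friday is April 4.
At the standard offset (UTC+11:15), 09:45 UTC + 11h15m = 21:00 Galesk Standard Time standard time.
The standard-time date in Galesk Standard Time, April 1, 2031, lies within the daylight-saving period (15 September 2030 – 4 April 2031), so Galesk Standard Time is on daylight time, UTC+12:15.
09:45 UTC + 12h15m = 22:00 Galesk Standard Time.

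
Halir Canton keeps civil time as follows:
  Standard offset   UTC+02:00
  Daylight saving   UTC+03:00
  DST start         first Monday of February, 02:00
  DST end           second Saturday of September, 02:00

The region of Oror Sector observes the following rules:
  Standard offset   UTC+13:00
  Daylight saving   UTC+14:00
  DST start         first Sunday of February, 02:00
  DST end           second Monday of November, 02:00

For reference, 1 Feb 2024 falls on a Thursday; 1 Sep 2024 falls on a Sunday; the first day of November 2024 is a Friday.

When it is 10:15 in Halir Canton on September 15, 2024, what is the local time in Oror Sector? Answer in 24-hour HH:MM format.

22:15

1 February 2024 is a Thursday, so the first Monday is February 5.
1 September 2024 is a Sunday, so the first Saturday is September 7 and the second is September 14.
September 15, 2024 does not fall between 5 February and 14 September, so daylight saving is not in effect and Halir Canton is at UTC+02:00.
10:15 Halir Canton − 2h = 08:15 UTC.
1 February 2024 is a Thursday, so the first Sunday is February 4.
1 November 2024 is a Friday, so the first Monday is November 4 and the second is November 11.
At the standard offset (UTC+13:00), 08:15 UTC + 13h = 21:15 Oror Sector standard time.
The standard-time date in Oror Sector, September 15, 2024, falls between 4 February and 11 November, so daylight saving is in effect and Oror Sector is at UTC+14:00.
08:15 UTC + 14h = 22:15 Oror Sector.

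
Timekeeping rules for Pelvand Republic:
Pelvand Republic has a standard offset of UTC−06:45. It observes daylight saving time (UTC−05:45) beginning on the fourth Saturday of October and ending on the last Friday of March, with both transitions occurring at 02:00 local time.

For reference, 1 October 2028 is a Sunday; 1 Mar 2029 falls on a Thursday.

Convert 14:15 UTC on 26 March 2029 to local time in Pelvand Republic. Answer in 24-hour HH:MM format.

1 October 2028 is a Sunday, so the first Saturday is October 7 and the fourth is October 28.
1 March 2029 is a Thursday, so Fridays fall on 2, 9, 16, 23, 30; the last is March 30.
At the standard offset (UTC−06:45), 14:15 UTC − 6h45m = 07:30 Pelvand Republic standard time.
Daylight saving runs 28 October 2028 – 30 March 2029; the standard-time date in Pelvand Republic, 26 March 2029, is inside that window, so Pelvand Republic is at UTC−05:45.
14:15 UTC − 5h45m = 08:30 local.

08:30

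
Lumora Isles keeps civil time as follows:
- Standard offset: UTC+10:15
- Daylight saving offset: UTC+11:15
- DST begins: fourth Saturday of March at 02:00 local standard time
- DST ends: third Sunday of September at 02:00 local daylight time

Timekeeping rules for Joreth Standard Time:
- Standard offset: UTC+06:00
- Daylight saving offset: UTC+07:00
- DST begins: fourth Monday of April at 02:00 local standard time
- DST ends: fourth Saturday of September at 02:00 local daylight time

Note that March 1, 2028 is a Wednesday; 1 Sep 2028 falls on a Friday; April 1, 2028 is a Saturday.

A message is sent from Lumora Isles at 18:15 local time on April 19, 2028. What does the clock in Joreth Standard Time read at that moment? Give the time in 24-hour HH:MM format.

1 March 2028 is a Wednesday, so the first Saturday is March 4 and the fourth is March 25.
1 September 2028 is a Friday, so the first Sunday is September 3 and the third is September 17.
April 19, 2028 lies within the daylight-saving period (25 March – 17 September), so Lumora Isles is on daylight time, UTC+11:15.
18:15 Lumora Isles − 11h15m = 07:00 UTC.
1 April 2028 is a Saturday, so the first Monday is April 3 and the fourth is April 24.
1 September 2028 is a Friday, so the first Saturday is September 2 and the fourth is September 23.
At the standard offset (UTC+06:00), 07:00 UTC + 6h = 13:00 Joreth Standard Time standard time.
Daylight saving runs 24 April – 23 September; the standard-time date in Joreth Standard Time, April 19, 2028, is outside that window, so Joreth Standard Time is on standard time at UTC+06:00.
07:00 UTC + 6h = 13:00 Joreth Standard Time.

13:00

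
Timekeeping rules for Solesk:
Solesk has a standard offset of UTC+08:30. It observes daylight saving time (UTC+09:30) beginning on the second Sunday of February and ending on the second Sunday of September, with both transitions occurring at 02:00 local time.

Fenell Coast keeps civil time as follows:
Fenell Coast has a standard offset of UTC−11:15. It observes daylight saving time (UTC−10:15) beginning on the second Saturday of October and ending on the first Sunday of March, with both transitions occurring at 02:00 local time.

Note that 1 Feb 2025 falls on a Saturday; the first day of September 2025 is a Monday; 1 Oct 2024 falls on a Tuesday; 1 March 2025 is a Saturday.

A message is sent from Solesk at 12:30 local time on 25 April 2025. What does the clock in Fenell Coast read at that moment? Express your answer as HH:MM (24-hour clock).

1 February 2025 is a Saturday, so the first Sunday is February 2 and the second is February 9.
1 September 2025 is a Monday, so the first Sunday is September 7 and the second is September 14.
25 April 2025 lies within the daylight-saving period (9 February – 14 September), so Solesk is on daylight time, UTC+09:30.
12:30 Solesk − 9h30m = 03:00 UTC.
1 October 2024 is a Tuesday, so the first Saturday is October 5 and the second is October 12.
1 March 2025 is a Saturday, so the first Sunday is March 2.
At the standard offset (UTC−11:15), 03:00 UTC − 11h15m = 15:45 Fenell Coast standard time (rolling into the previous day, 24 April 2025).
The standard-time date in Fenell Coast, 24 April 2025, is outside the daylight-saving period (12 October 2024 – 2 March 2025), so Fenell Coast is on standard time, UTC−11:15.
03:00 UTC − 11h15m = 15:45 Fenell Coast (rolling into the previous day, 24 April 2025).

15:45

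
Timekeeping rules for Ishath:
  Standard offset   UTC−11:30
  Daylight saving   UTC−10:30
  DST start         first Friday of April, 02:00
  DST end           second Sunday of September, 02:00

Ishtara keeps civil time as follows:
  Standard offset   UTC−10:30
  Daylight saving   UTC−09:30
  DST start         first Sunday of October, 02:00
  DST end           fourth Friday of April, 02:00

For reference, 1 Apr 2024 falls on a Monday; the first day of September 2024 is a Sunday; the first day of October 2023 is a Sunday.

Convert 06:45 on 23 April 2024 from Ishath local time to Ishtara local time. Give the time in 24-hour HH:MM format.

1 April 2024 is a Monday, so the first Friday is April 5.
1 September 2024 is a Sunday, so the first Sunday is September 1 and the second is September 8.
23 April 2024 lies within the daylight-saving period (5 April – 8 September), so Ishath is on daylight time, UTC−10:30.
06:45 Ishath + 10h30m = 17:15 UTC.
1 October 2023 is a Sunday, so the first Sunday is October 1.
1 April 2024 is a Monday, so the first Friday is April 5 and the fourth is April 26.
At the standard offset (UTC−10:30), 17:15 UTC − 10h30m = 06:45 Ishtara standard time.
The standard-time date in Ishtara, 23 April 2024, lies within the daylight-saving period (1 October 2023 – 26 April 2024), so Ishtara is on daylight time, UTC−09:30.
17:15 UTC − 9h30m = 07:45 Ishtara.

07:45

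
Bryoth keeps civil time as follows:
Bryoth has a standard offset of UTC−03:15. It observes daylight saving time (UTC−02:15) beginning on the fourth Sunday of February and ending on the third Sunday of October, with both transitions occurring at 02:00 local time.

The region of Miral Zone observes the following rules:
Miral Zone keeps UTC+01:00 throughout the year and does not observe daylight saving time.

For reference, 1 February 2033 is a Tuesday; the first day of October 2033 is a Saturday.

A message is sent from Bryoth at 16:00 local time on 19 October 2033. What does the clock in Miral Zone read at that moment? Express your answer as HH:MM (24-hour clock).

1 February 2033 is a Tuesday, so the first Sunday is February 6 and the fourth is February 27.
1 October 2033 is a Saturday, so the first Sunday is October 2 and the third is October 16.
Daylight saving runs 27 February – 16 October; 19 October 2033 is outside that window, so Bryoth is on standard time at UTC−03:15.
16:00 Bryoth + 3h15m = 19:15 UTC.
Miral Zone stays on UTC+01:00 all year.
19:15 UTC + 1h = 20:15 Miral Zone.

20:15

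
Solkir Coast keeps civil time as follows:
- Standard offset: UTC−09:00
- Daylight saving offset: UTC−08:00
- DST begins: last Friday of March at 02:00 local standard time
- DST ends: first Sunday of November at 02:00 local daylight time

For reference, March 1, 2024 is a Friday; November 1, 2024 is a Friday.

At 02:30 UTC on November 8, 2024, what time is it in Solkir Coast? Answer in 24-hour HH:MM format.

17:30

1 March 2024 is a Friday, so Fridays fall on 1, 8, 15, 22, 29; the last is March 29.
1 November 2024 is a Friday, so the first Sunday is November 3.
At the standard offset (UTC−09:00), 02:30 UTC − 9h = 17:30 Solkir Coast standard time (rolling into the previous day, 7 November 2024).
The standard-time date in Solkir Coast, November 7, 2024, does not fall between 29 March and 3 November, so daylight saving is not in effect and Solkir Coast is at UTC−09:00.
02:30 UTC − 9h = 17:30 local (rolling into the previous day, 7 November 2024).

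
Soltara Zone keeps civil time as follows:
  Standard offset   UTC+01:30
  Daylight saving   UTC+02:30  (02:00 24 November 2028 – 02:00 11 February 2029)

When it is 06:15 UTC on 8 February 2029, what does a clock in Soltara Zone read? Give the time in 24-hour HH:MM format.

At the standard offset (UTC+01:30), 06:15 UTC + 1h30m = 07:45 Soltara Zone standard time.
The standard-time date in Soltara Zone, 8 February 2029, lies within the daylight-saving period (24 November 2028 – 11 February 2029), so Soltara Zone is on daylight time, UTC+02:30.
06:15 UTC + 2h30m = 08:45 local.

08:45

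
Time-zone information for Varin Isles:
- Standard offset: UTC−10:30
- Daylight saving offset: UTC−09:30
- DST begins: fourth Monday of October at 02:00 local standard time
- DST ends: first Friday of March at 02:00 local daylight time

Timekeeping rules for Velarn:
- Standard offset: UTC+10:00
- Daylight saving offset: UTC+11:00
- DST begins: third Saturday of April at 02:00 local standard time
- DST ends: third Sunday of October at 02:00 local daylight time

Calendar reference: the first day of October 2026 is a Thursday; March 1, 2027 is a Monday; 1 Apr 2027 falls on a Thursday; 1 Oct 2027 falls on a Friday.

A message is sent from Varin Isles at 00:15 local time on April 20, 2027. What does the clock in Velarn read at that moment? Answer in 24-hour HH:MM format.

1 October 2026 is a Thursday, so the first Monday is October 5 and the fourth is October 26.
1 March 2027 is a Monday, so the first Friday is March 5.
April 20, 2027 is outside the daylight-saving period (26 October 2026 – 5 March 2027), so Varin Isles is on standard time, UTC−10:30.
00:15 Varin Isles + 10h30m = 10:45 UTC.
1 April 2027 is a Thursday, so the first Saturday is April 3 and the third is April 17.
1 October 2027 is a Friday, so the first Sunday is October 3 and the third is October 17.
At the standard offset (UTC+10:00), 10:45 UTC + 10h = 20:45 Velarn standard time.
The standard-time date in Velarn, April 20, 2027, lies within the daylight-saving period (17 April – 17 October), so Velarn is on daylight time, UTC+11:00.
10:45 UTC + 11h = 21:45 Velarn.

21:45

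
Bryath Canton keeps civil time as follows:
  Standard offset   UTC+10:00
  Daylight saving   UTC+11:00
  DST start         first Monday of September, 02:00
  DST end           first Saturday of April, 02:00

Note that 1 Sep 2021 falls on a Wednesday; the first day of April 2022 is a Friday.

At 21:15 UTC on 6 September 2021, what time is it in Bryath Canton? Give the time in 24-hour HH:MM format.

1 September 2021 is a Wednesday, so the first Monday is September 6.
1 April 2022 is a Friday, so the first Saturday is April 2.
At the standard offset (UTC+10:00), 21:15 UTC + 10h = 07:15 Bryath Canton standard time (rolling into the next day, 7 September 2021).
The standard-time date in Bryath Canton, 7 September 2021, falls between 6 September 2021 and 2 April 2022, so daylight saving is in effect and Bryath Canton is at UTC+11:00.
21:15 UTC + 11h = 08:15 local (rolling into the next day, 7 September 2021).

08:15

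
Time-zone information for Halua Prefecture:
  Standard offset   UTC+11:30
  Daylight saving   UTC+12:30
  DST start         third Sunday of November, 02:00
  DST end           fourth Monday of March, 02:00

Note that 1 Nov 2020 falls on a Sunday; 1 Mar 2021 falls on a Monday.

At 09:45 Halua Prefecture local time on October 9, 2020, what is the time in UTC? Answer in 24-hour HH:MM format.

1 November 2020 is a Sunday, so the first Sunday is November 1 and the third is November 15.
1 March 2021 is a Monday, so the first Monday is March 1 and the fourth is March 22.
October 9, 2020 is outside the daylight-saving period (15 November 2020 – 22 March 2021), so Halua Prefecture is on standard time, UTC+11:30.
09:45 local − 11h30m = 22:15 UTC (rolling into the previous day, 8 October 2020).

22:15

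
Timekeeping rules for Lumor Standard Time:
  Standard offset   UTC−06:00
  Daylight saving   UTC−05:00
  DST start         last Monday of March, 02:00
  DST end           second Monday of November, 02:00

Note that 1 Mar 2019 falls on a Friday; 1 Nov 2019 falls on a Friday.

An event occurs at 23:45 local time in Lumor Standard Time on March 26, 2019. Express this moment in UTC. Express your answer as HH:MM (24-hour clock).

04:45

1 March 2019 is a Friday, so Mondays fall on 4, 11, 18, 25; the last is March 25.
1 November 2019 is a Friday, so the first Monday is November 4 and the second is November 11.
March 26, 2019 falls between 25 March and 11 November, so daylight saving is in effect and Lumor Standard Time is at UTC−05:00.
23:45 local + 5h = 04:45 UTC (rolling into the next day, 27 March 2019).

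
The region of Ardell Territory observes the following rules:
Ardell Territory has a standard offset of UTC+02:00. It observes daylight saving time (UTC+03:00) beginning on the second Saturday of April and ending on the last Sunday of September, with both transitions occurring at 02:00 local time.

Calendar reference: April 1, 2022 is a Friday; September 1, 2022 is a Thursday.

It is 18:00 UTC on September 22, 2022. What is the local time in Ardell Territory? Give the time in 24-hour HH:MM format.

21:00

1 April 2022 is a Friday, so the first Saturday is April 2 and the second is April 9.
1 September 2022 is a Thursday, so Sundays fall on 4, 11, 18, 25; the last is September 25.
At the standard offset (UTC+02:00), 18:00 UTC + 2h = 20:00 Ardell Territory standard time.
The standard-time date in Ardell Territory, September 22, 2022, falls between 9 April and 25 September, so daylight saving is in effect and Ardell Territory is at UTC+03:00.
18:00 UTC + 3h = 21:00 local.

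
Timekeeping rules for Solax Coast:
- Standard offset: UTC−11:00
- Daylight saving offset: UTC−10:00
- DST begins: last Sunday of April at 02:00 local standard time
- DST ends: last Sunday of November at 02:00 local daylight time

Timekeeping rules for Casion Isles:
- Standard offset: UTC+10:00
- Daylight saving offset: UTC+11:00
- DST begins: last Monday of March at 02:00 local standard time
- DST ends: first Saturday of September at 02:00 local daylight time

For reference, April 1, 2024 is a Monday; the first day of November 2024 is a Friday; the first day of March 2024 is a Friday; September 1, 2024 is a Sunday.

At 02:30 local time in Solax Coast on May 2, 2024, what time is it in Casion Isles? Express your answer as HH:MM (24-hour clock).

1 April 2024 is a Monday, so Sundays fall on 7, 14, 21, 28; the last is April 28.
1 November 2024 is a Friday, so Sundays fall on 3, 10, 17, 24; the last is November 24.
May 2, 2024 falls between 28 April and 24 November, so daylight saving is in effect and Solax Coast is at UTC−10:00.
02:30 Solax Coast + 10h = 12:30 UTC.
1 March 2024 is a Friday, so Mondays fall on 4, 11, 18, 25; the last is March 25.
1 September 2024 is a Sunday, so the first Saturday is September 7.
At the standard offset (UTC+10:00), 12:30 UTC + 10h = 22:30 Casion Isles standard time.
The standard-time date in Casion Isles, May 2, 2024, falls between 25 March and 7 September, so daylight saving is in effect and Casion Isles is at UTC+11:00.
12:30 UTC + 11h = 23:30 Casion Isles.

23:30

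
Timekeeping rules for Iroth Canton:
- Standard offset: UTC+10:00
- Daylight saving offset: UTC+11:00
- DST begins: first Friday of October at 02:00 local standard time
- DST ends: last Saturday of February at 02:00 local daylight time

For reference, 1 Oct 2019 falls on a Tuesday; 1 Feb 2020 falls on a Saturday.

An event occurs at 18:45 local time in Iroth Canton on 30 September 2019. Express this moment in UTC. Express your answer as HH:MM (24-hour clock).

08:45

1 October 2019 is a Tuesday, so the first Friday is October 4.
1 February 2020 is a Saturday, so Saturdays fall on 1, 8, 15, 22, 29; the last is February 29.
Daylight saving runs 4 October 2019 – 29 February 2020; 30 September 2019 is outside that window, so Iroth Canton is on standard time at UTC+10:00.
18:45 local − 10h = 08:45 UTC.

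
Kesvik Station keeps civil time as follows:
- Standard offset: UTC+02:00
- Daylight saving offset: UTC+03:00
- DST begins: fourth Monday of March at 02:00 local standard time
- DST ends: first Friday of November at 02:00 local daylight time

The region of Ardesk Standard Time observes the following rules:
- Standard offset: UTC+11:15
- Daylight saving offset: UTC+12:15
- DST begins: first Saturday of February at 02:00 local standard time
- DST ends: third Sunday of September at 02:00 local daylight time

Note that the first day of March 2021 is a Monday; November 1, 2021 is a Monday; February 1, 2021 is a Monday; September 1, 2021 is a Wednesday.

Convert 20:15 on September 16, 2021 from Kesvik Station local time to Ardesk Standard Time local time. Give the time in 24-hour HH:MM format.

1 March 2021 is a Monday, so the first Monday is March 1 and the fourth is March 22.
1 November 2021 is a Monday, so the first Friday is November 5.
Daylight saving runs 22 March – 5 November; September 16, 2021 is inside that window, so Kesvik Station is at UTC+03:00.
20:15 Kesvik Station − 3h = 17:15 UTC.
1 February 2021 is a Monday, so the first Saturday is February 6.
1 September 2021 is a Wednesday, so the first Sunday is September 5 and the third is September 19.
At the standard offset (UTC+11:15), 17:15 UTC + 11h15m = 04:30 Ardesk Standard Time standard time (rolling into the next day, 17 September 2021).
The standard-time date in Ardesk Standard Time, September 17, 2021, falls between 6 February and 19 September, so daylight saving is in effect and Ardesk Standard Time is at UTC+12:15.
17:15 UTC + 12h15m = 05:30 Ardesk Standard Time (rolling into the next day, 17 September 2021).

05:30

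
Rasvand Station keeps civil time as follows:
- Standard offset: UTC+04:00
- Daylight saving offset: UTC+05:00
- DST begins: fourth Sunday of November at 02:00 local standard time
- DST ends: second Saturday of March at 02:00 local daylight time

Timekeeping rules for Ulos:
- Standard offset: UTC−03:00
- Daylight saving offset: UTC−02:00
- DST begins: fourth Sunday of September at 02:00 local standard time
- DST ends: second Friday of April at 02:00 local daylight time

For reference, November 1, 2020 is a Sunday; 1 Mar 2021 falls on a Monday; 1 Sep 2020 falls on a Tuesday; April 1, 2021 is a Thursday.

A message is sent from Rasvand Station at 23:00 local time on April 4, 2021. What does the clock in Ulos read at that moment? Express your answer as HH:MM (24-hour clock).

17:00

1 November 2020 is a Sunday, so the first Sunday is November 1 and the fourth is November 22.
1 March 2021 is a Monday, so the first Saturday is March 6 and the second is March 13.
April 4, 2021 does not fall between 22 November 2020 and 13 March 2021, so daylight saving is not in effect and Rasvand Station is at UTC+04:00.
23:00 Rasvand Station − 4h = 19:00 UTC.
1 September 2020 is a Tuesday, so the first Sunday is September 6 and the fourth is September 27.
1 April 2021 is a Thursday, so the first Friday is April 2 and the second is April 9.
At the standard offset (UTC−03:00), 19:00 UTC − 3h = 16:00 Ulos standard time.
The standard-time date in Ulos, April 4, 2021, lies within the daylight-saving period (27 September 2020 – 9 April 2021), so Ulos is on daylight time, UTC−02:00.
19:00 UTC − 2h = 17:00 Ulos.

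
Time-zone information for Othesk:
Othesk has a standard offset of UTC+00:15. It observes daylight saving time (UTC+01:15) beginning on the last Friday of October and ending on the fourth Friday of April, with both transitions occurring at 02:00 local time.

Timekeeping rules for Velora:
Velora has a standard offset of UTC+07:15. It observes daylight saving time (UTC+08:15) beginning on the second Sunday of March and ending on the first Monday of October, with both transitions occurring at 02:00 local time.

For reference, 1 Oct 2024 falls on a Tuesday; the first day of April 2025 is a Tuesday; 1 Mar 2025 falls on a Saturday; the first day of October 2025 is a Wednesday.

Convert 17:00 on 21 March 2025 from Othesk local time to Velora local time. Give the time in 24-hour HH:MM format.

00:00

1 October 2024 is a Tuesday, so Fridays fall on 4, 11, 18, 25; the last is October 25.
1 April 2025 is a Tuesday, so the first Friday is April 4 and the fourth is April 25.
21 March 2025 lies within the daylight-saving period (25 October 2024 – 25 April 2025), so Othesk is on daylight time, UTC+01:15.
17:00 Othesk − 1h15m = 15:45 UTC.
1 March 2025 is a Saturday, so the first Sunday is March 2 and the second is March 9.
1 October 2025 is a Wednesday, so the first Monday is October 6.
At the standard offset (UTC+07:15), 15:45 UTC + 7h15m = 23:00 Velora standard time.
The standard-time date in Velora, 21 March 2025, falls between 9 March and 6 October, so daylight saving is in effect and Velora is at UTC+08:15.
15:45 UTC + 8h15m = 00:00 Velora (rolling into the next day, 22 March 2025).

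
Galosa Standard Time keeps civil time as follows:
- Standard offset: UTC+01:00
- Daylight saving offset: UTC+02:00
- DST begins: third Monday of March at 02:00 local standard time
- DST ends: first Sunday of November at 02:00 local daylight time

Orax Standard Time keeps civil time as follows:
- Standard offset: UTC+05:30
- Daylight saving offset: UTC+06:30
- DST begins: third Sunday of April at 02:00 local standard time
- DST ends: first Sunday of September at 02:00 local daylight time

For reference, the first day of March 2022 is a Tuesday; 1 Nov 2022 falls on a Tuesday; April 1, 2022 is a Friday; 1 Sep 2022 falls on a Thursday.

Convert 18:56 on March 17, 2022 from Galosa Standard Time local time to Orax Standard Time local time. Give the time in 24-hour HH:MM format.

1 March 2022 is a Tuesday, so the first Monday is March 7 and the third is March 21.
1 November 2022 is a Tuesday, so the first Sunday is November 6.
March 17, 2022 does not fall between 21 March and 6 November, so daylight saving is not in effect and Galosa Standard Time is at UTC+01:00.
18:56 Galosa Standard Time − 1h = 17:56 UTC.
1 April 2022 is a Friday, so the first Sunday is April 3 and the third is April 17.
1 September 2022 is a Thursday, so the first Sunday is September 4.
At the standard offset (UTC+05:30), 17:56 UTC + 5h30m = 23:26 Orax Standard Time standard time.
The standard-time date in Orax Standard Time, March 17, 2022, does not fall between 17 April and 4 September, so daylight saving is not in effect and Orax Standard Time is at UTC+05:30.
17:56 UTC + 5h30m = 23:26 Orax Standard Time.

23:26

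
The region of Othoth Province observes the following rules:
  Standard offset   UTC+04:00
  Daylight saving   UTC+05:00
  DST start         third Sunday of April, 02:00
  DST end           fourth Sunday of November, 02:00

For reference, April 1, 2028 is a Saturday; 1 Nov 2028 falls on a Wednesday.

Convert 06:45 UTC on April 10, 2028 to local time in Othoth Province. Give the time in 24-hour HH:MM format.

10:45

1 April 2028 is a Saturday, so the first Sunday is April 2 and the third is April 16.
1 November 2028 is a Wednesday, so the first Sunday is November 5 and the fourth is November 26.
At the standard offset (UTC+04:00), 06:45 UTC + 4h = 10:45 Othoth Province standard time.
The standard-time date in Othoth Province, April 10, 2028, does not fall between 16 April and 26 November, so daylight saving is not in effect and Othoth Province is at UTC+04:00.
06:45 UTC + 4h = 10:45 local.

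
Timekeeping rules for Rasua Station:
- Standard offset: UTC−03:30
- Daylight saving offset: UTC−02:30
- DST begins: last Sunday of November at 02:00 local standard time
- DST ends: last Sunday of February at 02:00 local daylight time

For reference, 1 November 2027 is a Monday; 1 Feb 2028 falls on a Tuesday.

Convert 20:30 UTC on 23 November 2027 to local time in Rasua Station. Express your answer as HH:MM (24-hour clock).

1 November 2027 is a Monday, so Sundays fall on 7, 14, 21, 28; the last is November 28.
1 February 2028 is a Tuesday, so Sundays fall on 6, 13, 20, 27; the last is February 27.
At the standard offset (UTC−03:30), 20:30 UTC − 3h30m = 17:00 Rasua Station standard time.
Daylight saving runs 28 November 2027 – 27 February 2028; the standard-time date in Rasua Station, 23 November 2027, is outside that window, so Rasua Station is on standard time at UTC−03:30.
20:30 UTC − 3h30m = 17:00 local.

17:00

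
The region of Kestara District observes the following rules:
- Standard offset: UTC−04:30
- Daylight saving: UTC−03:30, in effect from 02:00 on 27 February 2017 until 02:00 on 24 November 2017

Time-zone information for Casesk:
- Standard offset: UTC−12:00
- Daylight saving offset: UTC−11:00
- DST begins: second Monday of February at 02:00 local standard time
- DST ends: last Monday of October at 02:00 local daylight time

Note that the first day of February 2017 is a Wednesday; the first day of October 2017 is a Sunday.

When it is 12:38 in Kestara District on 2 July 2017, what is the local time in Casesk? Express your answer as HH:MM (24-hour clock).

2 July 2017 lies within the daylight-saving period (27 February – 24 November), so Kestara District is on daylight time, UTC−03:30.
12:38 Kestara District + 3h30m = 16:08 UTC.
1 February 2017 is a Wednesday, so the first Monday is February 6 and the second is February 13.
1 October 2017 is a Sunday, so Mondays fall on 2, 9, 16, 23, 30; the last is October 30.
At the standard offset (UTC−12:00), 16:08 UTC − 12h = 04:08 Casesk standard time.
Daylight saving runs 13 February – 30 October; the standard-time date in Casesk, 2 July 2017, is inside that window, so Casesk is at UTC−11:00.
16:08 UTC − 11h = 05:08 Casesk.

05:08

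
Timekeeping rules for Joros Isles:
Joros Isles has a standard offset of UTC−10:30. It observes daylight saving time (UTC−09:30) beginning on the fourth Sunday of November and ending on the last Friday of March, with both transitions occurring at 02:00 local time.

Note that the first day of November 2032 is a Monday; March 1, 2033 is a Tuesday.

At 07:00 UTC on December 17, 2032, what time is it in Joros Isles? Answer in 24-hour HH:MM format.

1 November 2032 is a Monday, so the first Sunday is November 7 and the fourth is November 28.
1 March 2033 is a Tuesday, so Fridays fall on 4, 11, 18, 25; the last is March 25.
At the standard offset (UTC−10:30), 07:00 UTC − 10h30m = 20:30 Joros Isles standard time (rolling into the previous day, 16 December 2032).
The standard-time date in Joros Isles, December 16, 2032, falls between 28 November 2032 and 25 March 2033, so daylight saving is in effect and Joros Isles is at UTC−09:30.
07:00 UTC − 9h30m = 21:30 local (rolling into the previous day, 16 December 2032).

21:30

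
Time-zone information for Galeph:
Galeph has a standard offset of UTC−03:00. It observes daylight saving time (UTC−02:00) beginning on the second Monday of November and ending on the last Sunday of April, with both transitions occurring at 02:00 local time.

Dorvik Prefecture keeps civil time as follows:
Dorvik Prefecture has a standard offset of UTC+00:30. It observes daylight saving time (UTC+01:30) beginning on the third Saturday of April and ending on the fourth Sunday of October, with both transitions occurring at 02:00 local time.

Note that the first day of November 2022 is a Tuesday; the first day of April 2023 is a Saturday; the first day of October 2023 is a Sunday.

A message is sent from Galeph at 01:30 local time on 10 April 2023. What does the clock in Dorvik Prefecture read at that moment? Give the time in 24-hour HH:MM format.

1 November 2022 is a Tuesday, so the first Monday is November 7 and the second is November 14.
1 April 2023 is a Saturday, so Sundays fall on 2, 9, 16, 23, 30; the last is April 30.
10 April 2023 falls between 14 November 2022 and 30 April 2023, so daylight saving is in effect and Galeph is at UTC−02:00.
01:30 Galeph + 2h = 03:30 UTC.
1 April 2023 is a Saturday, so the first Saturday is April 1 and the third is April 15.
1 October 2023 is a Sunday, so the first Sunday is October 1 and the fourth is October 22.
At the standard offset (UTC+00:30), 03:30 UTC + 0h30m = 04:00 Dorvik Prefecture standard time.
The standard-time date in Dorvik Prefecture, 10 April 2023, is outside the daylight-saving period (15 April – 22 October), so Dorvik Prefecture is on standard time, UTC+00:30.
03:30 UTC + 0h30m = 04:00 Dorvik Prefecture.

04:00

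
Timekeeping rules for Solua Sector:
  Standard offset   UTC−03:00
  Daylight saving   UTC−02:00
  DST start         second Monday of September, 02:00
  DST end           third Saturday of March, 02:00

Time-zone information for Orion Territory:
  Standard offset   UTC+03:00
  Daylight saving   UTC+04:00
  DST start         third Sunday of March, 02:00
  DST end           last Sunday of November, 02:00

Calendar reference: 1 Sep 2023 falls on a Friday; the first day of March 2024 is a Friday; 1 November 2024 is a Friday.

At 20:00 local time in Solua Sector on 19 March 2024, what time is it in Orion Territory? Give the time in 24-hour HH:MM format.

1 September 2023 is a Friday, so the first Monday is September 4 and the second is September 11.
1 March 2024 is a Friday, so the first Saturday is March 2 and the third is March 16.
19 March 2024 is outside the daylight-saving period (11 September 2023 – 16 March 2024), so Solua Sector is on standard time, UTC−03:00.
20:00 Solua Sector + 3h = 23:00 UTC.
1 March 2024 is a Friday, so the first Sunday is March 3 and the third is March 17.
1 November 2024 is a Friday, so Sundays fall on 3, 10, 17, 24; the last is November 24.
At the standard offset (UTC+03:00), 23:00 UTC + 3h = 02:00 Orion Territory standard time (rolling into the next day, 20 March 2024).
The standard-time date in Orion Territory, 20 March 2024, falls between 17 March and 24 November, so daylight saving is in effect and Orion Territory is at UTC+04:00.
23:00 UTC + 4h = 03:00 Orion Territory (rolling into the next day, 20 March 2024).

03:00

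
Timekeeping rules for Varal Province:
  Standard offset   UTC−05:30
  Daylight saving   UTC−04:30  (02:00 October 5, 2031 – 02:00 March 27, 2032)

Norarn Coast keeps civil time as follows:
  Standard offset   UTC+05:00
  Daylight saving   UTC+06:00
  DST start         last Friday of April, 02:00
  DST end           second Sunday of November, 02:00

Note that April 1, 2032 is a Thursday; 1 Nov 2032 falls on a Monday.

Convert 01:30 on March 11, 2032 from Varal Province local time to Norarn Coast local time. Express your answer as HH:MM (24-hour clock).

Daylight saving runs 5 October 2031 – 27 March 2032; March 11, 2032 is inside that window, so Varal Province is at UTC−04:30.
01:30 Varal Province + 4h30m = 06:00 UTC.
1 April 2032 is a Thursday, so Fridays fall on 2, 9, 16, 23, 30; the last is April 30.
1 November 2032 is a Monday, so the first Sunday is November 7 and the second is November 14.
At the standard offset (UTC+05:00), 06:00 UTC + 5h = 11:00 Norarn Coast standard time.
Daylight saving runs 30 April – 14 November; the standard-time date in Norarn Coast, March 11, 2032, is outside that window, so Norarn Coast is on standard time at UTC+05:00.
06:00 UTC + 5h = 11:00 Norarn Coast.

11:00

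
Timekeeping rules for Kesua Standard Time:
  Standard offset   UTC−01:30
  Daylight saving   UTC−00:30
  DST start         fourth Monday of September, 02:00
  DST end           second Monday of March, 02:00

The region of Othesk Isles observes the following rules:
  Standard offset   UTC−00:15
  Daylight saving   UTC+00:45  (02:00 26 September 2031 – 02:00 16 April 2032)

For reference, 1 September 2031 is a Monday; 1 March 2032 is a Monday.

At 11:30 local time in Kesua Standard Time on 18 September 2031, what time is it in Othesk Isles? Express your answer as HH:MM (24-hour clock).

12:45

1 September 2031 is a Monday, so the first Monday is September 1 and the fourth is September 22.
1 March 2032 is a Monday, so the first Monday is March 1 and the second is March 8.
18 September 2031 does not fall between 22 September 2031 and 8 March 2032, so daylight saving is not in effect and Kesua Standard Time is at UTC−01:30.
11:30 Kesua Standard Time + 1h30m = 13:00 UTC.
At the standard offset (UTC−00:15), 13:00 UTC − 0h15m = 12:45 Othesk Isles standard time.
The standard-time date in Othesk Isles, 18 September 2031, is outside the daylight-saving period (26 September 2031 – 16 April 2032), so Othesk Isles is on standard time, UTC−00:15.
13:00 UTC − 0h15m = 12:45 Othesk Isles.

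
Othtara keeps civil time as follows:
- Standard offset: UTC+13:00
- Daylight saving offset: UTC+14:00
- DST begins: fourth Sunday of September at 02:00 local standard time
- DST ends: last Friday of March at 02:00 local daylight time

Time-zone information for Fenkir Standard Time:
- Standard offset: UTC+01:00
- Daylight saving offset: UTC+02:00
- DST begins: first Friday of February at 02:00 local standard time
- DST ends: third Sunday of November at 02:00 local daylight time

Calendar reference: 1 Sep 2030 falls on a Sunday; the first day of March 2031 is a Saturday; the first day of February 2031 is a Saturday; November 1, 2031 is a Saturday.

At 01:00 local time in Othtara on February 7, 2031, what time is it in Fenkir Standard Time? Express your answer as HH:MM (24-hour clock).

1 September 2030 is a Sunday, so the first Sunday is September 1 and the fourth is September 22.
1 March 2031 is a Saturday, so Fridays fall on 7, 14, 21, 28; the last is March 28.
Daylight saving runs 22 September 2030 – 28 March 2031; February 7, 2031 is inside that window, so Othtara is at UTC+14:00.
01:00 Othtara − 14h = 11:00 UTC (rolling into the previous day, 6 February 2031).
1 February 2031 is a Saturday, so the first Friday is February 7.
1 November 2031 is a Saturday, so the first Sunday is November 2 and the third is November 16.
At the standard offset (UTC+01:00), 11:00 UTC + 1h = 12:00 Fenkir Standard Time standard time.
The standard-time date in Fenkir Standard Time, February 6, 2031, does not fall between 7 February and 16 November, so daylight saving is not in effect and Fenkir Standard Time is at UTC+01:00.
11:00 UTC + 1h = 12:00 Fenkir Standard Time.

12:00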